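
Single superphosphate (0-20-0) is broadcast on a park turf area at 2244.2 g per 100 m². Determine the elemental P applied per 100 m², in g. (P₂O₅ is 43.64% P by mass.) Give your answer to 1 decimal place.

P₂O₅ per 100 m² = 2244.2 × 20% = 448.84 g.
Elemental P = 448.84 × 0.4364 = 195.874 g per 100 m².

195.9 g P per hundred sq m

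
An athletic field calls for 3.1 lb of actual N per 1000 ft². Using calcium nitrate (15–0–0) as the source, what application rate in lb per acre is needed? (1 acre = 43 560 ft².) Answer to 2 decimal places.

Product per 1000 ft² = 3.1 / 15% = 20.6667 lb.
Convert to per acre: 20.6667 × 43.56 = 900.24 lb.

900.24 lb of product per acre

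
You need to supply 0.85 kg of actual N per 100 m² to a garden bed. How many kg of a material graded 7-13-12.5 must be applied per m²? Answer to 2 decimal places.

0.12 kg of product per sq m

Product per 100 m² = 0.85 / 7% = 12.1429 kg.
Convert to per m²: 12.1429 × 0.01 = 0.121429 kg.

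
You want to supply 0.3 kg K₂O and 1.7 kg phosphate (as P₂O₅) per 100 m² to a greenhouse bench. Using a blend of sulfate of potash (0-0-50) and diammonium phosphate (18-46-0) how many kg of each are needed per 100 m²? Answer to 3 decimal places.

0.600 kg sulfate of potash, 3.696 kg diammonium phosphate

Let a = kg of sulfate of potash, b = kg of diammonium phosphate (per 100 m²).
K₂O: 0.5·a + 0·b = 0.3
P₂O₅: 0·a + 0.46·b = 1.7
Solving simultaneously: a = 0.6, b = 3.69565.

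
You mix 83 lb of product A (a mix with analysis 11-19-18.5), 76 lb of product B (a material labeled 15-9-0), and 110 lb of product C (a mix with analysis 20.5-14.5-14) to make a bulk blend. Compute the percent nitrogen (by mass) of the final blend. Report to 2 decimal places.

Total mass = 83 + 76 + 110 = 269 lb.
N mass = 11%×83 + 15%×76 + 20.5%×110 = 43.08 lb.
% N = 43.08 / 269 = 16.0149%.

16.01% N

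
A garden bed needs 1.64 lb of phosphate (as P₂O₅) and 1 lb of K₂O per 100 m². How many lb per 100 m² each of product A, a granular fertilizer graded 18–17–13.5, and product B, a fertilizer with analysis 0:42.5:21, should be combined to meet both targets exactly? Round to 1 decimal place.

3.7 lb product A, 2.4 lb product B

Per-100 m² balance (a = product A, b = product B):
P₂O₅: 0.17·a + 0.425·b = 1.64
K₂O: 0.135·a + 0.21·b = 1
Eliminate a: (row1) − 0.17/0.135·(row2) → 0.160556·b = 0.380741, so b = 2.3714.
Back-substitute: a = (1.64 − 0.425·2.3714) / 0.17 = 3.71857.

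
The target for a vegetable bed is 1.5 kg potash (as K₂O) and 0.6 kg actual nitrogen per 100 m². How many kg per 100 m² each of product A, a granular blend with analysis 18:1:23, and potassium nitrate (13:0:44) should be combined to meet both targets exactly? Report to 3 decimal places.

With a, b = kg per 100 m² of product A and potassium nitrate:
K₂O: 0.23·a + 0.44·b = 1.5
N: 0.18·a + 0.13·b = 0.6
Eliminate b: (row1) − 0.44/0.13·(row2) → -0.379231·a = -0.530769, so a = 1.39959.
Then b = (0.6 − 0.18·1.39959) / 0.13 = 2.67748.

1.400 kg product A, 2.677 kg potassium nitrate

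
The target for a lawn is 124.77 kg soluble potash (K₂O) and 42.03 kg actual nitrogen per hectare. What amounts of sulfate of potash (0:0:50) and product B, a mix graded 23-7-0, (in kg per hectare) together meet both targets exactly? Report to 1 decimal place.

249.5 kg sulfate of potash, 182.7 kg product B

With a, b = kg per hectare of sulfate of potash and product B:
K₂O: 0.5·a + 0·b = 124.77
N: 0·a + 0.23·b = 42.03
Solving simultaneously: a = 249.54, b = 182.739.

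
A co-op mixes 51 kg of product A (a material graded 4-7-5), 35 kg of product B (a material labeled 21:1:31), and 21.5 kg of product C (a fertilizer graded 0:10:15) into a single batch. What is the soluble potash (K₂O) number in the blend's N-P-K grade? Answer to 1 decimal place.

Total mass = 51 + 35 + 21.5 = 107.5 kg.
K₂O mass = 5%×51 + 31%×35 + 15%×21.5 = 16.625 kg.
% K₂O = 16.625 / 107.5 = 15.4651%.

15.5% K₂O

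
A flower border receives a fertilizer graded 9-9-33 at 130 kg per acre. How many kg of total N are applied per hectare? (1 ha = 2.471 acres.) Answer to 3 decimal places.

nitrogen per acre = 130 × 9% = 11.7 kg.
Convert to per hectare: 11.7 × 2.471 = 28.9107 kg.

28.911 kg N per hectare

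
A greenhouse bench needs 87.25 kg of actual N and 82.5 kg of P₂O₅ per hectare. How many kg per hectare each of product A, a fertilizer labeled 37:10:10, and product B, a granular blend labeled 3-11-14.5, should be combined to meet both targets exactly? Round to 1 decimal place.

188.9 kg product A, 578.2 kg product B

Let a = kg of product A, b = kg of product B (per hectare).
N: 0.37·a + 0.03·b = 87.25
P₂O₅: 0.1·a + 0.11·b = 82.5
Eliminate b: (row1) − 0.03/0.11·(row2) → 0.342727·a = 64.75, so a = 188.926.
Then b = (82.5 − 0.1·188.926) / 0.11 = 578.249.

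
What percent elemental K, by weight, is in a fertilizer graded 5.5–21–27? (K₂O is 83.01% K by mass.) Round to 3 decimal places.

22.413% K

%K = 27 × 0.8301 = 22.4127%.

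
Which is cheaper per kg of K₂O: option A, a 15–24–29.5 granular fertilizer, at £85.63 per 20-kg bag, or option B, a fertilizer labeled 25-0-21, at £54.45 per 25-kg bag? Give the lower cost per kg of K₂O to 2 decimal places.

option A: K₂O per bag = 20 × 29.5% = 5.9 kg; cost = 85.63 / 5.9 = £14.5136/kg K₂O.
option B: K₂O per bag = 25 × 21% = 5.25 kg; cost = 54.45 / 5.25 = £10.3714/kg K₂O.
option B is cheaper.

£10.37 per kg K₂O (option B)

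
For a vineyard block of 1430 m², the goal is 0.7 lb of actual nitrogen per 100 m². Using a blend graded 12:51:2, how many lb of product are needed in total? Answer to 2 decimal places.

83.42 lb

Product per 100 m² = 0.7 / 12% = 5.83333 lb.
Total product = 5.83333 × 1430 / 100 = 83.4167 lb.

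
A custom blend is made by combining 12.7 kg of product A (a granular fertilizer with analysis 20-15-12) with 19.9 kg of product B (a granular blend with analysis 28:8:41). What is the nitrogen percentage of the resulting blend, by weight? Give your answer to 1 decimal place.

24.9% N

Total mass = 12.7 + 19.9 = 32.6 kg.
N mass = 20%×12.7 + 28%×19.9 = 8.112 kg.
% N = 8.112 / 32.6 = 24.8834%.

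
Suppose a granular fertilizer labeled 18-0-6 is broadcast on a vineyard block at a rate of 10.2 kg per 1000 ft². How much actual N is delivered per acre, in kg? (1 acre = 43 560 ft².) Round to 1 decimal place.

80.0 kg N per acre

nitrogen per 1000 ft² = 10.2 × 18% = 1.836 kg.
Convert to per acre: 1.836 × 43.56 = 79.9762 kg.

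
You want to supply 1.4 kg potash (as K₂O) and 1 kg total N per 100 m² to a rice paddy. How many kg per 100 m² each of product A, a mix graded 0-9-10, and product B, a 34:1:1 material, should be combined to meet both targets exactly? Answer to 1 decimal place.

13.7 kg product A, 2.9 kg product B

Let a = kg of product A, b = kg of product B (per 100 m²).
K₂O: 0.1·a + 0.01·b = 1.4
N: 0·a + 0.34·b = 1
Solving simultaneously: a = 13.7059, b = 2.94118.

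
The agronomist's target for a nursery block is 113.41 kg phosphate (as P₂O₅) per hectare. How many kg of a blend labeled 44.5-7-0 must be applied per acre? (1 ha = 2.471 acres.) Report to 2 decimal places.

Product per hectare = 113.41 / 7% = 1620.14 kg.
Convert to per acre: 1620.14 × 0.404694 = 655.663 kg.

655.66 kg of product per acre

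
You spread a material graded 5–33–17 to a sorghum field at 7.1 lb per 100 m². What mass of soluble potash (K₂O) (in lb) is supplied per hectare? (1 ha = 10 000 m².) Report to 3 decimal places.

120.700 lb K₂O per hectare

K₂O per 100 m² = 7.1 × 17% = 1.207 lb.
Convert to per hectare: 1.207 × 100 = 120.7 lb.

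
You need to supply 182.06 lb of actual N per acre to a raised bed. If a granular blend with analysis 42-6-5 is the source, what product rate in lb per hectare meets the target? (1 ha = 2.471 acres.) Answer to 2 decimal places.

Product per acre = 182.06 / 42% = 433.476 lb.
Convert to per hectare: 433.476 × 2.471 = 1071.1197 lb.

1071.12 lb of product per hectare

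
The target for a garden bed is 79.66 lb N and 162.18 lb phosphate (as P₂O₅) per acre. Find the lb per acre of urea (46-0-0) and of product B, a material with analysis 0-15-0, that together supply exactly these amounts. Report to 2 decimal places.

Per-acre balance (a = urea, b = product B):
N: 0.46·a + 0·b = 79.66
P₂O₅: 0·a + 0.15·b = 162.18
Solving simultaneously: a = 173.174, b = 1081.2.

173.17 lb urea, 1081.20 lb product B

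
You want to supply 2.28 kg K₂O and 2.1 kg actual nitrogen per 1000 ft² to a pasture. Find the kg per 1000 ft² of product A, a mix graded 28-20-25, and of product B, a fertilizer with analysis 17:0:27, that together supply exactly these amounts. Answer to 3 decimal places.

Let a = kg of product A, b = kg of product B (per 1000 ft²).
K₂O: 0.25·a + 0.27·b = 2.28
N: 0.28·a + 0.17·b = 2.1
Eliminate a: (row1) − 0.25/0.28·(row2) → 0.118214·b = 0.405, so b = 3.42598.
Back-substitute: a = (2.28 − 0.27·3.42598) / 0.25 = 5.41994.

5.420 kg product A, 3.426 kg product B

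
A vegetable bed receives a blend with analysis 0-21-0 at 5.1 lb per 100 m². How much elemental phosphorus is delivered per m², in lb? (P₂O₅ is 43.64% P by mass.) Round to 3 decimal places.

P₂O₅ per 100 m² = 5.1 × 21% = 1.071 lb.
Elemental P = 1.071 × 0.4364 = 0.467384 lb per 100 m².
Convert to per m²: 0.467384 × 0.01 = 0.00467384 lb.

0.005 lb P per sq m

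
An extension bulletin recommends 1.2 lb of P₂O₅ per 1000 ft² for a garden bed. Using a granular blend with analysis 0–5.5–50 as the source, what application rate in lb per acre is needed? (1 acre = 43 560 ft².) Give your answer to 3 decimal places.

Product per 1000 ft² = 1.2 / 5.5% = 21.8182 lb.
Convert to per acre: 21.8182 × 43.56 = 950.4 lb.

950.400 lb of product per acre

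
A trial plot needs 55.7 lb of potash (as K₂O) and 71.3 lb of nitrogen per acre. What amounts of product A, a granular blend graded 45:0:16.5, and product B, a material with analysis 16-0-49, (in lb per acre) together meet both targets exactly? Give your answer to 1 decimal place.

134.1 lb product A, 68.5 lb product B

With a, b = lb per acre of product A and product B:
K₂O: 0.165·a + 0.49·b = 55.7
N: 0.45·a + 0.16·b = 71.3
Eliminate a: (row1) − 0.165/0.45·(row2) → 0.431333·b = 29.5567, so b = 68.524.
Back-substitute: a = (55.7 − 0.49·68.524) / 0.165 = 134.08.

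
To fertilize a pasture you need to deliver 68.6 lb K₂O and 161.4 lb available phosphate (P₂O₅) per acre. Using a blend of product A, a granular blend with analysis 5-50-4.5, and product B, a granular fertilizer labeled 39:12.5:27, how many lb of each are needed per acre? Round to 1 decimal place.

With a, b = lb per acre of product A and product B:
K₂O: 0.045·a + 0.27·b = 68.6
P₂O₅: 0.5·a + 0.125·b = 161.4
Eliminate b: (row1) − 0.27/0.125·(row2) → -1.035·a = -280.024, so a = 270.555.
Then b = (161.4 − 0.5·270.555) / 0.125 = 208.982.

270.6 lb product A, 209.0 lb product B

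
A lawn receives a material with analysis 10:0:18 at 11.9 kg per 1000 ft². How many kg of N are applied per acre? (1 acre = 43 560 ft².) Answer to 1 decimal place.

51.8 kg N per acre

nitrogen per 1000 ft² = 11.9 × 10% = 1.19 kg.
Convert to per acre: 1.19 × 43.56 = 51.8364 kg.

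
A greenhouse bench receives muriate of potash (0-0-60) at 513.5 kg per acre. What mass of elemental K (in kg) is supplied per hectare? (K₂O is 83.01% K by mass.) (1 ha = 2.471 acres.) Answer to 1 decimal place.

K₂O per acre = 513.5 × 60% = 308.1 kg.
Elemental K = 308.1 × 0.8301 = 255.754 kg per acre.
Convert to per hectare: 255.754 × 2.471 = 631.968 kg.

632.0 kg K per hectare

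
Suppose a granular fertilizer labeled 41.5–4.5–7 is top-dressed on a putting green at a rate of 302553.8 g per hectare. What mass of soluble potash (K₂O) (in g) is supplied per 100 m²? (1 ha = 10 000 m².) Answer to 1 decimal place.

211.8 g K₂O per hundred sq m

K₂O per hectare = 302553.8 × 7% = 21178.8 g.
Convert to per 100 m²: 21178.8 × 0.01 = 211.788 g.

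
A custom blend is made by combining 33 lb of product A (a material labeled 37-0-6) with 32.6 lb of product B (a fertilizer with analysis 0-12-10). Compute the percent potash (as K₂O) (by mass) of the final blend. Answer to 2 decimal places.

Total mass = 33 + 32.6 = 65.6 lb.
K₂O mass = 6%×33 + 10%×32.6 = 5.24 lb.
% K₂O = 5.24 / 65.6 = 7.9878%.

7.99% K₂O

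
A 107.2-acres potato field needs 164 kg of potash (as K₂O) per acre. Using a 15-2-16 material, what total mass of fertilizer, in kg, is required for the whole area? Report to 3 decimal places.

109880.000 kg

Product per acre = 164 / 16% = 1025 kg.
Total product = 1025 × 107.2 = 109880 kg.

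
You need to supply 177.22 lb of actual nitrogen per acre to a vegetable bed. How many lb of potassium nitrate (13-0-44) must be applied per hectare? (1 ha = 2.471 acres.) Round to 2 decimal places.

Product per acre = 177.22 / 13% = 1363.23 lb.
Convert to per hectare: 1363.23 × 2.471 = 3368.543 lb.

3368.54 lb of product per hectare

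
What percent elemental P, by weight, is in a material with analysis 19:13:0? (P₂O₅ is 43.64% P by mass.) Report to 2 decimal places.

5.67% P

%P = 13 × 0.4364 = 5.6732%.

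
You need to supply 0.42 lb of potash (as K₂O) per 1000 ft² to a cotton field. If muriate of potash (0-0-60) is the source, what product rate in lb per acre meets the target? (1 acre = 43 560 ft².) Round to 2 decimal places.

Product per 1000 ft² = 0.42 / 60% = 0.7 lb.
Convert to per acre: 0.7 × 43.56 = 30.492 lb.

30.49 lb of product per acre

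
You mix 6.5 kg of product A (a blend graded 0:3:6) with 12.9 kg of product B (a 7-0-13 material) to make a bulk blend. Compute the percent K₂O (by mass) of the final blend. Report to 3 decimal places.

10.655% K₂O

Total mass = 6.5 + 12.9 = 19.4 kg.
K₂O mass = 6%×6.5 + 13%×12.9 = 2.067 kg.
% K₂O = 2.067 / 19.4 = 10.6546%.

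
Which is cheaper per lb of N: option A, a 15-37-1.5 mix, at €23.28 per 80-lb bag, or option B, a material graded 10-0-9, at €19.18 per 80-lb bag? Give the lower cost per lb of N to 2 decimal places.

option A: N per bag = 80 × 15% = 12 lb; cost = 23.28 / 12 = €1.9400/lb N.
option B: N per bag = 80 × 10% = 8 lb; cost = 19.18 / 8 = €2.3975/lb N.
option A is cheaper.

€1.94 per lb N (option A)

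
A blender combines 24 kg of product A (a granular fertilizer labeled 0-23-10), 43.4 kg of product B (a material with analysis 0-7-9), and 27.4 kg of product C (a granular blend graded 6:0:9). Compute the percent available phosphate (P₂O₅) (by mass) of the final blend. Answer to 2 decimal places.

9.03% P₂O₅

Total mass = 24 + 43.4 + 27.4 = 94.8 kg.
P₂O₅ mass = 23%×24 + 7%×43.4 + 0%×27.4 = 8.558 kg.
% P₂O₅ = 8.558 / 94.8 = 9.02743%.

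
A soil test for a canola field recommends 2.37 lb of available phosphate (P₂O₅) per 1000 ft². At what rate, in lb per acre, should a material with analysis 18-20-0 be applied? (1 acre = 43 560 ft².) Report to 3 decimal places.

Product per 1000 ft² = 2.37 / 20% = 11.85 lb.
Convert to per acre: 11.85 × 43.56 = 516.186 lb.

516.186 lb of product per acre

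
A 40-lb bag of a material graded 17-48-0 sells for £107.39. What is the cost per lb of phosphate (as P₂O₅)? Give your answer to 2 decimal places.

£5.59 per lb P₂O₅

P₂O₅ in bag = 40 × 48% = 19.2 lb.
Cost per lb P₂O₅ = £107.39 / 19.2 = £5.5932.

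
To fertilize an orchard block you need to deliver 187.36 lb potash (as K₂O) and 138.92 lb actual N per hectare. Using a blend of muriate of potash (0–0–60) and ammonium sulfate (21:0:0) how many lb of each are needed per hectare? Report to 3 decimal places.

With a, b = lb per hectare of muriate of potash and ammonium sulfate:
K₂O: 0.6·a + 0·b = 187.36
N: 0·a + 0.21·b = 138.92
Solving simultaneously: a = 312.2667, b = 661.5238.

312.267 lb muriate of potash, 661.524 lb ammonium sulfate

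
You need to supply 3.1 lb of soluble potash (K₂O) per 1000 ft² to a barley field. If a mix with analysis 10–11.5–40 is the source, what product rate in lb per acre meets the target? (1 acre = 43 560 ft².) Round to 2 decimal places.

Product per 1000 ft² = 3.1 / 40% = 7.75 lb.
Convert to per acre: 7.75 × 43.56 = 337.59 lb.

337.59 lb of product per acre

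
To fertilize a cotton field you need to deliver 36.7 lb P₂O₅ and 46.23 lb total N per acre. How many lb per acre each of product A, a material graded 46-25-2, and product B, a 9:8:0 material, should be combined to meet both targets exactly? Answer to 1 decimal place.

27.7 lb product A, 372.3 lb product B

Let a = lb of product A, b = lb of product B (per acre).
P₂O₅: 0.25·a + 0.08·b = 36.7
N: 0.46·a + 0.09·b = 46.23
Solving simultaneously: a = 27.6503, b = 372.343.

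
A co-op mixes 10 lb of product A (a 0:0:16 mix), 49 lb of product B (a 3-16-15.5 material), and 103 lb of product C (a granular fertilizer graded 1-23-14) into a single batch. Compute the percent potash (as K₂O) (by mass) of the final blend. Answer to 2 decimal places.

14.58% K₂O

Total mass = 10 + 49 + 103 = 162 lb.
K₂O mass = 16%×10 + 15.5%×49 + 14%×103 = 23.615 lb.
% K₂O = 23.615 / 162 = 14.5772%.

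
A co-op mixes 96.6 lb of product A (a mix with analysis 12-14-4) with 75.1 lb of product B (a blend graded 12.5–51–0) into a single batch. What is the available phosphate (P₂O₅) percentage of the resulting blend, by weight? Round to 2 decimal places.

30.18% P₂O₅

Total mass = 96.6 + 75.1 = 171.7 lb.
P₂O₅ mass = 14%×96.6 + 51%×75.1 = 51.825 lb.
% P₂O₅ = 51.825 / 171.7 = 30.1835%.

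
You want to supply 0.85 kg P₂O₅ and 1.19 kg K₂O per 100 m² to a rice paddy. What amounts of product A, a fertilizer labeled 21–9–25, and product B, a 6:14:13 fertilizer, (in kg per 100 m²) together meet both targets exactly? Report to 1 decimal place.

With a, b = kg per 100 m² of product A and product B:
P₂O₅: 0.09·a + 0.14·b = 0.85
K₂O: 0.25·a + 0.13·b = 1.19
From row1: a = (0.85 − 0.14·b) / 0.09.
Into row2: 0.25·(0.85 − 0.14·b)/0.09 + 0.13·b = 1.19 → b = 4.52361, a = 2.40773.

2.4 kg product A, 4.5 kg product B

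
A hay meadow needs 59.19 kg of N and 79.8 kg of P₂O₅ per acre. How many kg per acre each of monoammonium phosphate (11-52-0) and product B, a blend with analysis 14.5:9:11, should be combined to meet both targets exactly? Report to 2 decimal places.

95.33 kg monoammonium phosphate, 335.89 kg product B

Let a = kg of monoammonium phosphate, b = kg of product B (per acre).
N: 0.11·a + 0.145·b = 59.19
P₂O₅: 0.52·a + 0.09·b = 79.8
From row1: a = (59.19 − 0.145·b) / 0.11.
Into row2: 0.52·(59.19 − 0.145·b)/0.11 + 0.09·b = 79.8 → b = 335.8901, a = 95.3267.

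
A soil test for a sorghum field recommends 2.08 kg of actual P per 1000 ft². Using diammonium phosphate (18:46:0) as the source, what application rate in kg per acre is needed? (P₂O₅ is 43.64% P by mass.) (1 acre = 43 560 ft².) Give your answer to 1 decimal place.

As P₂O₅: 2.08 / 0.4364 = 4.76627 kg per 1000 ft².
Product per 1000 ft² = 4.76627 / 46% = 10.3615 kg.
Convert to per acre: 10.3615 × 43.56 = 451.345 kg.

451.3 kg of product per acre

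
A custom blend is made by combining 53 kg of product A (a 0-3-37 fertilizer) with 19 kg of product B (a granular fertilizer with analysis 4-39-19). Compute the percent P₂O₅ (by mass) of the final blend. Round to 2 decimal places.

12.50% P₂O₅

Total mass = 53 + 19 = 72 kg.
P₂O₅ mass = 3%×53 + 39%×19 = 9 kg.
% P₂O₅ = 9 / 72 = 12.5%.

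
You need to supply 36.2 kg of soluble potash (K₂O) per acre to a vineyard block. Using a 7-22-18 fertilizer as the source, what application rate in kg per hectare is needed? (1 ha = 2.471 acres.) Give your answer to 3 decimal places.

496.946 kg of product per hectare

Product per acre = 36.2 / 18% = 201.111 kg.
Convert to per hectare: 201.111 × 2.471 = 496.9456 kg.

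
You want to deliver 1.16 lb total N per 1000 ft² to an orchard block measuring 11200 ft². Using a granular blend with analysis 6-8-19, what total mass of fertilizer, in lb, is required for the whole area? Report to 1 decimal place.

Product per 1000 ft² = 1.16 / 6% = 19.3333 lb.
Total product = 19.3333 × 11200 / 1000 = 216.533 lb.

216.5 lb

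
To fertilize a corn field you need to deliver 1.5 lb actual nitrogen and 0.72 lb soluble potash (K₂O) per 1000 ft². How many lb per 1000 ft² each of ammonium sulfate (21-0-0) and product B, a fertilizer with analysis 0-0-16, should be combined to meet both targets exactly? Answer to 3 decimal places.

7.143 lb ammonium sulfate, 4.500 lb product B

Per-1000 ft² balance (a = ammonium sulfate, b = product B):
N: 0.21·a + 0·b = 1.5
K₂O: 0·a + 0.16·b = 0.72
Solving simultaneously: a = 7.14286, b = 4.5.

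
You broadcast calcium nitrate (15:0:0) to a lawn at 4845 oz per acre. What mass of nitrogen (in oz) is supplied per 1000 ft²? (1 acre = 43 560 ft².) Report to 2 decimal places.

nitrogen per acre = 4845 × 15% = 726.75 oz.
Convert to per 1000 ft²: 726.75 × 0.0229568 = 16.6839 oz.

16.68 oz N per thousand sq ft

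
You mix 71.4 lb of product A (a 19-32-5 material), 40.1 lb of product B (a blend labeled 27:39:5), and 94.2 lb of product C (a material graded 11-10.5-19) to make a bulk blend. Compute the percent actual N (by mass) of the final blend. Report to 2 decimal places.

Total mass = 71.4 + 40.1 + 94.2 = 205.7 lb.
N mass = 19%×71.4 + 27%×40.1 + 11%×94.2 = 34.755 lb.
% N = 34.755 / 205.7 = 16.896%.

16.90% N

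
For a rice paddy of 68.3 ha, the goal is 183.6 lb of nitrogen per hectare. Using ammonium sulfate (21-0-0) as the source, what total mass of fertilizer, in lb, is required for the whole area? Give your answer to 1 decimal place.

Product per hectare = 183.6 / 21% = 874.286 lb.
Total product = 874.286 × 68.3 = 59713.71 lb.

59713.7 lb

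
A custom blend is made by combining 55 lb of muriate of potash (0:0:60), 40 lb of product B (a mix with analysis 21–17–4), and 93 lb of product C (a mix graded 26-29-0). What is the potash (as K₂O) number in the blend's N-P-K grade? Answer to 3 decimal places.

18.404% K₂O

Total mass = 55 + 40 + 93 = 188 lb.
K₂O mass = 60%×55 + 4%×40 + 0%×93 = 34.6 lb.
% K₂O = 34.6 / 188 = 18.4043%.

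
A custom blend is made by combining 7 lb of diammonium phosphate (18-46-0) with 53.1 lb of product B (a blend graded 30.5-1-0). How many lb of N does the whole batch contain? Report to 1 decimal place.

N mass = 18%×7 + 30.5%×53.1 = 17.4555 lb.

17.5 lb N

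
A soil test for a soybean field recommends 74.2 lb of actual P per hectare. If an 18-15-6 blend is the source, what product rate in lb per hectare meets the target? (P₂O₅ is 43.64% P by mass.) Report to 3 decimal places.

As P₂O₅: 74.2 / 0.4364 = 170.027 lb per hectare.
Product per hectare = 170.027 / 15% = 1133.5167 lb.

1133.517 lb of product per hectare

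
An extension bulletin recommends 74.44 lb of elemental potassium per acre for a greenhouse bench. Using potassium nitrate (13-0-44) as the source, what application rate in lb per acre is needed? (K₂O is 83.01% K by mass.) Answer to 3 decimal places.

As K₂O: 74.44 / 0.8301 = 89.6759 lb per acre.
Product per acre = 89.6759 / 44% = 203.80896 lb.

203.809 lb of product per acre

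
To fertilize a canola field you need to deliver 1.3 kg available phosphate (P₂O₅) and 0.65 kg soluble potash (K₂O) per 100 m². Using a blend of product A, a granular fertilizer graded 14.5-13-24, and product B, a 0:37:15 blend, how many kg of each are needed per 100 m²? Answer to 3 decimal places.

Per-100 m² balance (a = product A, b = product B):
P₂O₅: 0.13·a + 0.37·b = 1.3
K₂O: 0.24·a + 0.15·b = 0.65
Eliminate a: (row1) − 0.13/0.24·(row2) → 0.28875·b = 0.947917, so b = 3.28283.
Back-substitute: a = (1.3 − 0.37·3.28283) / 0.13 = 0.656566.

0.657 kg product A, 3.283 kg product B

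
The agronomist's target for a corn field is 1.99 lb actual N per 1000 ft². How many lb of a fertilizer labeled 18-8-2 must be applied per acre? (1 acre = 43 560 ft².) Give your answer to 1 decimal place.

Product per 1000 ft² = 1.99 / 18% = 11.0556 lb.
Convert to per acre: 11.0556 × 43.56 = 481.58 lb.

481.6 lb of product per acre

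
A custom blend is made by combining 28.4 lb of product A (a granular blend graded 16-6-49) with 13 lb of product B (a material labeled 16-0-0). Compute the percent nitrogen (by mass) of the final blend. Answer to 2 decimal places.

Total mass = 28.4 + 13 = 41.4 lb.
N mass = 16%×28.4 + 16%×13 = 6.624 lb.
% N = 6.624 / 41.4 = 16%.

16.00% N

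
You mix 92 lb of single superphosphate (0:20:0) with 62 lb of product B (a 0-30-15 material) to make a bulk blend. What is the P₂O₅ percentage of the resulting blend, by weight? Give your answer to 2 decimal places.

Total mass = 92 + 62 = 154 lb.
P₂O₅ mass = 20%×92 + 30%×62 = 37 lb.
% P₂O₅ = 37 / 154 = 24.026%.

24.03% P₂O₅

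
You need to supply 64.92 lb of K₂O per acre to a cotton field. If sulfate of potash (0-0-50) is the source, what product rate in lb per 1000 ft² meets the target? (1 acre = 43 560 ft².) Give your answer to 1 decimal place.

3.0 lb of product per thousand sq ft

Product per acre = 64.92 / 50% = 129.84 lb.
Convert to per 1000 ft²: 129.84 × 0.0229568 = 2.98072 lb.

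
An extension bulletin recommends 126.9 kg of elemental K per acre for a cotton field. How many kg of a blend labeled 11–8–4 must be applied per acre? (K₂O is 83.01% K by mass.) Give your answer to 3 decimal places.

3821.829 kg of product per acre

As K₂O: 126.9 / 0.8301 = 152.873 kg per acre.
Product per acre = 152.873 / 4% = 3821.8287 kg.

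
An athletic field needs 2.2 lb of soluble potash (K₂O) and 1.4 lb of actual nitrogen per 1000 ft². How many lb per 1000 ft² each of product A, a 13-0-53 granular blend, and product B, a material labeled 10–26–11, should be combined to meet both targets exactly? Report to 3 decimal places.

1.705 lb product A, 11.783 lb product B

Let a = lb of product A, b = lb of product B (per 1000 ft²).
K₂O: 0.53·a + 0.11·b = 2.2
N: 0.13·a + 0.1·b = 1.4
From row1: a = (2.2 − 0.11·b) / 0.53.
Into row2: 0.13·(2.2 − 0.11·b)/0.53 + 0.1·b = 1.4 → b = 11.7829, a = 1.70543.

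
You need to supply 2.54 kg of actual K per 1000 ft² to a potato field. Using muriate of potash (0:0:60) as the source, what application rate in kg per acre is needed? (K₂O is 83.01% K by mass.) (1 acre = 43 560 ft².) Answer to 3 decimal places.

222.147 kg of product per acre

As K₂O: 2.54 / 0.8301 = 3.05987 kg per 1000 ft².
Product per 1000 ft² = 3.05987 / 60% = 5.09979 kg.
Convert to per acre: 5.09979 × 43.56 = 222.1467 kg.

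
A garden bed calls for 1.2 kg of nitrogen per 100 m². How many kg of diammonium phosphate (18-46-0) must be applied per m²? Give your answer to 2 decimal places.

0.07 kg of product per sq m

Product per 100 m² = 1.2 / 18% = 6.66667 kg.
Convert to per m²: 6.66667 × 0.01 = 0.0666667 kg.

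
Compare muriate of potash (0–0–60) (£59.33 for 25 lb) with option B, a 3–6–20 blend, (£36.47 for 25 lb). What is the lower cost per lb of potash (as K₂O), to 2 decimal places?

£3.96 per lb K₂O (muriate of potash)

muriate of potash: K₂O per bag = 25 × 60% = 15 lb; cost = 59.33 / 15 = £3.9553/lb K₂O.
option B: K₂O per bag = 25 × 20% = 5 lb; cost = 36.47 / 5 = £7.2940/lb K₂O.
muriate of potash is cheaper.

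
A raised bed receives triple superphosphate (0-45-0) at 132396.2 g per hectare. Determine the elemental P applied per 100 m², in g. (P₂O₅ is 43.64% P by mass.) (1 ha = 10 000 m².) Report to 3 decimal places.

P₂O₅ per hectare = 132396.2 × 45% = 59578.3 g.
Elemental P = 59578.3 × 0.4364 = 26000 g per hectare.
Convert to per 100 m²: 26000 × 0.01 = 259.9997 g.

260.000 g P per hundred sq m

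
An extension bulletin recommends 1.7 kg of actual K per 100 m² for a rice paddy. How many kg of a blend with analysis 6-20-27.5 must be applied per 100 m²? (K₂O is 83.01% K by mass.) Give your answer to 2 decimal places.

7.45 kg of product per hundred sq m

As K₂O: 1.7 / 0.8301 = 2.04795 kg per 100 m².
Product per 100 m² = 2.04795 / 27.5% = 7.44708 kg.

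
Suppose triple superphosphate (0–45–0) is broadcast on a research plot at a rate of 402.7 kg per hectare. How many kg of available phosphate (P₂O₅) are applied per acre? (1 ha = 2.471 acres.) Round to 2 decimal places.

73.34 kg P₂O₅ per acre

P₂O₅ per hectare = 402.7 × 45% = 181.215 kg.
Convert to per acre: 181.215 × 0.404694 = 73.3367 kg.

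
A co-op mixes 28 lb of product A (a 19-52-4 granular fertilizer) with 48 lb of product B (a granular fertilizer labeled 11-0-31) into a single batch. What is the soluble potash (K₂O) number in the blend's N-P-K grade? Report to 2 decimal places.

Total mass = 28 + 48 = 76 lb.
K₂O mass = 4%×28 + 31%×48 = 16 lb.
% K₂O = 16 / 76 = 21.0526%.

21.05% K₂O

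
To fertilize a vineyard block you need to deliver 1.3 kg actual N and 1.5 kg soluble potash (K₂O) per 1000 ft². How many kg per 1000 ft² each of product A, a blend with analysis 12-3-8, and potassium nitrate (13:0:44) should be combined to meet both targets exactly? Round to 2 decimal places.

8.89 kg product A, 1.79 kg potassium nitrate

With a, b = kg per 1000 ft² of product A and potassium nitrate:
N: 0.12·a + 0.13·b = 1.3
K₂O: 0.08·a + 0.44·b = 1.5
From row1: a = (1.3 − 0.13·b) / 0.12.
Into row2: 0.08·(1.3 − 0.13·b)/0.12 + 0.44·b = 1.5 → b = 1.79245, a = 8.89151.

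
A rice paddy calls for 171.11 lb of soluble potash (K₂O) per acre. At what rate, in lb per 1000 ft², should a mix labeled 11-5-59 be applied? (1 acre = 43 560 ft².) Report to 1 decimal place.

Product per acre = 171.11 / 59% = 290.017 lb.
Convert to per 1000 ft²: 290.017 × 0.0229568 = 6.65787 lb.

6.7 lb of product per thousand sq ft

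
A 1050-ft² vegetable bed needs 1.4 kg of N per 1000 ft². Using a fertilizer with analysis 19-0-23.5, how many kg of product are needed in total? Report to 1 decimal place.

Product per 1000 ft² = 1.4 / 19% = 7.36842 kg.
Total product = 7.36842 × 1050 / 1000 = 7.73684 kg.

7.7 kg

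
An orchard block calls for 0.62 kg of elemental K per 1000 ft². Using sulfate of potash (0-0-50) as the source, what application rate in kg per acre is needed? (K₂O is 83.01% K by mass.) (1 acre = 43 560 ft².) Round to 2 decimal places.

As K₂O: 0.62 / 0.8301 = 0.746898 kg per 1000 ft².
Product per 1000 ft² = 0.746898 / 50% = 1.4938 kg.
Convert to per acre: 1.4938 × 43.56 = 65.0698 kg.

65.07 kg of product per acre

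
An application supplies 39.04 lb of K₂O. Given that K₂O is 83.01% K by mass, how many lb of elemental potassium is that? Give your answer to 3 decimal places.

32.407 lb K

K = 39.04 × 0.8301 = 32.4071 lb.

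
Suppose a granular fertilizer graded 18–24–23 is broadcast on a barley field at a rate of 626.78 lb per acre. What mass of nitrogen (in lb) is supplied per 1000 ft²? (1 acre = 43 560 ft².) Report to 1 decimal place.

2.6 lb N per thousand sq ft

nitrogen per acre = 626.78 × 18% = 112.82 lb.
Convert to per 1000 ft²: 112.82 × 0.0229568 = 2.59 lb.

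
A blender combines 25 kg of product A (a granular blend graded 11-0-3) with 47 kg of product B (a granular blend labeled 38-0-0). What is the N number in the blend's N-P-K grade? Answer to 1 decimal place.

Total mass = 25 + 47 = 72 kg.
N mass = 11%×25 + 38%×47 = 20.61 kg.
% N = 20.61 / 72 = 28.625%.

28.6% N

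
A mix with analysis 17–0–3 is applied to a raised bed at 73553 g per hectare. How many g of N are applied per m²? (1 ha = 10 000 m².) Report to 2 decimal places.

nitrogen per hectare = 73553 × 17% = 12504 g.
Convert to per m²: 12504 × 0.0001 = 1.2504 g.

1.25 g N per sq m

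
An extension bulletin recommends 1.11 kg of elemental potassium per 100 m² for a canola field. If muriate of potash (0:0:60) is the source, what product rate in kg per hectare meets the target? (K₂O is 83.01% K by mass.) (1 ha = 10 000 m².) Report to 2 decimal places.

As K₂O: 1.11 / 0.8301 = 1.33719 kg per 100 m².
Product per 100 m² = 1.33719 / 60% = 2.22865 kg.
Convert to per hectare: 2.22865 × 100 = 222.8647 kg.

222.86 kg of product per hectare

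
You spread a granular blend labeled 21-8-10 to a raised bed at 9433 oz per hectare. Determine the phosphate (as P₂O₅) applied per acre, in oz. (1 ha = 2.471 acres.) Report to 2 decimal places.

305.40 oz P₂O₅ per acre

P₂O₅ per hectare = 9433 × 8% = 754.64 oz.
Convert to per acre: 754.64 × 0.404694 = 305.399 oz.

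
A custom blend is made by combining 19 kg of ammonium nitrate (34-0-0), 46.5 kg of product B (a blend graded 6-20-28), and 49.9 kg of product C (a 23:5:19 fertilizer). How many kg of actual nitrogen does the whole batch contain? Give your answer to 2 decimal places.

20.73 kg N

N mass = 34%×19 + 6%×46.5 + 23%×49.9 = 20.727 kg.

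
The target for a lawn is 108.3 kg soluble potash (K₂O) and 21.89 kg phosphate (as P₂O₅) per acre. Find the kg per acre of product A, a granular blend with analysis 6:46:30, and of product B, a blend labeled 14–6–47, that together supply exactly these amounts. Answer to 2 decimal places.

19.12 kg product A, 218.22 kg product B

With a, b = kg per acre of product A and product B:
K₂O: 0.3·a + 0.47·b = 108.3
P₂O₅: 0.46·a + 0.06·b = 21.89
Eliminate b: (row1) − 0.47/0.06·(row2) → -3.30333·a = -63.1717, so a = 19.1236.
Then b = (21.89 − 0.46·19.1236) / 0.06 = 218.219.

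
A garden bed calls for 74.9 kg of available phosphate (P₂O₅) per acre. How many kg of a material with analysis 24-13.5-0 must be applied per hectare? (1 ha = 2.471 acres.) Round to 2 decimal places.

1370.95 kg of product per hectare

Product per acre = 74.9 / 13.5% = 554.815 kg.
Convert to per hectare: 554.815 × 2.471 = 1370.947 kg.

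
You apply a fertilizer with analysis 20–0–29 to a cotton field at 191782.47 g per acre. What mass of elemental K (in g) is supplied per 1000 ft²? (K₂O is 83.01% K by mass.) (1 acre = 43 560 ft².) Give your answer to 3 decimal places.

K₂O per acre = 191782.47 × 29% = 55616.9 g.
Elemental K = 55616.9 × 0.8301 = 46167.6 g per acre.
Convert to per 1000 ft²: 46167.6 × 0.0229568 = 1059.8623 g.

1059.862 g K per thousand sq ft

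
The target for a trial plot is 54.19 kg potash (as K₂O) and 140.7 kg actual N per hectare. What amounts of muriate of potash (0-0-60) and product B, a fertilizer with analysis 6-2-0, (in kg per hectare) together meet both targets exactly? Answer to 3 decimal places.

90.317 kg muriate of potash, 2345.000 kg product B

Per-hectare balance (a = muriate of potash, b = product B):
K₂O: 0.6·a + 0·b = 54.19
N: 0·a + 0.06·b = 140.7
Solving simultaneously: a = 90.3167, b = 2345.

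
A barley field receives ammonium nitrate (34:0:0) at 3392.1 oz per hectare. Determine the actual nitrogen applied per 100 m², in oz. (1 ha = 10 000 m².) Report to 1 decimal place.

nitrogen per hectare = 3392.1 × 34% = 1153.31 oz.
Convert to per 100 m²: 1153.31 × 0.01 = 11.5331 oz.

11.5 oz N per hundred sq m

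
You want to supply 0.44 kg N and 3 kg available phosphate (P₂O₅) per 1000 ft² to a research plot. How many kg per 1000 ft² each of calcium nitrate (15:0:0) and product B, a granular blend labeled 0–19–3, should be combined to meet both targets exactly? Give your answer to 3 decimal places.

2.933 kg calcium nitrate, 15.789 kg product B

Let a = kg of calcium nitrate, b = kg of product B (per 1000 ft²).
N: 0.15·a + 0·b = 0.44
P₂O₅: 0·a + 0.19·b = 3
Solving simultaneously: a = 2.93333, b = 15.78947.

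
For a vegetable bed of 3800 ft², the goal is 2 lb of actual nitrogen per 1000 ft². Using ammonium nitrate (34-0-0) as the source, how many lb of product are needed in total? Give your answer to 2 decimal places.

22.35 lb

Product per 1000 ft² = 2 / 34% = 5.88235 lb.
Total product = 5.88235 × 3800 / 1000 = 22.3529 lb.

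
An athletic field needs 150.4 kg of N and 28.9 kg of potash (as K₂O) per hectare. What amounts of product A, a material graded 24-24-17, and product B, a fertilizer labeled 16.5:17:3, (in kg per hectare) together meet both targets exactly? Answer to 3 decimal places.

With a, b = kg per hectare of product A and product B:
N: 0.24·a + 0.165·b = 150.4
K₂O: 0.17·a + 0.03·b = 28.9
Eliminate b: (row1) − 0.165/0.03·(row2) → -0.695·a = -8.55, so a = 12.3022.
Then b = (28.9 − 0.17·12.3022) / 0.03 = 893.6211.

12.302 kg product A, 893.621 kg product B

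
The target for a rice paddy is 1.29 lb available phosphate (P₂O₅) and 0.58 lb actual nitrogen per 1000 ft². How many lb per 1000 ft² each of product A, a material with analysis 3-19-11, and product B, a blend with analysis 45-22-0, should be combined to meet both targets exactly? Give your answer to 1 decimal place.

5.7 lb product A, 0.9 lb product B

Per-1000 ft² balance (a = product A, b = product B):
P₂O₅: 0.19·a + 0.22·b = 1.29
N: 0.03·a + 0.45·b = 0.58
From row1: a = (1.29 − 0.22·b) / 0.19.
Into row2: 0.03·(1.29 − 0.22·b)/0.19 + 0.45·b = 0.58 → b = 0.90621, a = 5.74018.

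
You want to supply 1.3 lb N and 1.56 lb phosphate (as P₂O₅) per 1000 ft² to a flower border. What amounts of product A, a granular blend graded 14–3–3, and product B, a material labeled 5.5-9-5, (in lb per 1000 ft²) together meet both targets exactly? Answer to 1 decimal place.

2.8 lb product A, 16.4 lb product B

With a, b = lb per 1000 ft² of product A and product B:
N: 0.14·a + 0.055·b = 1.3
P₂O₅: 0.03·a + 0.09·b = 1.56
Solving simultaneously: a = 2.84932, b = 16.3836.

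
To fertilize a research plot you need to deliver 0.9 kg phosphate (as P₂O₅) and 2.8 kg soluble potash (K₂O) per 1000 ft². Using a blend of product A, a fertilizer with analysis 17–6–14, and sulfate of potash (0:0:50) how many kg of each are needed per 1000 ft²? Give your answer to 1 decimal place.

With a, b = kg per 1000 ft² of product A and sulfate of potash:
P₂O₅: 0.06·a + 0·b = 0.9
K₂O: 0.14·a + 0.5·b = 2.8
Eliminate b: (row1) − 0/0.5·(row2) → 0.06·a = 0.9, so a = 15.
Then b = (2.8 − 0.14·15) / 0.5 = 1.4.

15.0 kg product A, 1.4 kg sulfate of potash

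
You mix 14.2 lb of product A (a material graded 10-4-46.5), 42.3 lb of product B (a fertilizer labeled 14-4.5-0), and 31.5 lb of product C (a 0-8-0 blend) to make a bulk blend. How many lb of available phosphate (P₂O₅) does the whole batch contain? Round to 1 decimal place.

P₂O₅ mass = 4%×14.2 + 4.5%×42.3 + 8%×31.5 = 4.9915 lb.

5.0 lb P₂O₅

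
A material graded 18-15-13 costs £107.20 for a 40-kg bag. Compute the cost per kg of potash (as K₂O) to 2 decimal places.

K₂O in bag = 40 × 13% = 5.2 kg.
Cost per kg K₂O = £107.20 / 5.2 = £20.6154.

£20.62 per kg K₂O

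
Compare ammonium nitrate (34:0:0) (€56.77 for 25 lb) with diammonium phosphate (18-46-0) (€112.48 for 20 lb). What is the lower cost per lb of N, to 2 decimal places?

ammonium nitrate: N per bag = 25 × 34% = 8.5 lb; cost = 56.77 / 8.5 = €6.6788/lb N.
diammonium phosphate: N per bag = 20 × 18% = 3.6 lb; cost = 112.48 / 3.6 = €31.2444/lb N.
ammonium nitrate is cheaper.

€6.68 per lb N (ammonium nitrate)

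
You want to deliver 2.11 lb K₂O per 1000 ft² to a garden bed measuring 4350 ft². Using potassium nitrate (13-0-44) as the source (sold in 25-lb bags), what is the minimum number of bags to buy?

Product per 1000 ft² = 2.11 / 44% = 4.79545 lb.
Total product = 4.79545 × 4350 / 1000 = 20.8602 lb.
Bags = ⌈20.8602 / 25⌉ = 1.

1 bags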